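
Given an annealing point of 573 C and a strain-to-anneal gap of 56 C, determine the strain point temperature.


Strain point = annealing point - difference:
  T_strain = 573 - 56 = 517 C

517 C


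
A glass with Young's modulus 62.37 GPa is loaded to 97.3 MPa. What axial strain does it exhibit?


Rearrange E = sigma / epsilon:
  epsilon = sigma / E
  E (MPa) = 62.37 * 1000 = 62370
  epsilon = 97.3 / 62370 = 0.00156

0.00156


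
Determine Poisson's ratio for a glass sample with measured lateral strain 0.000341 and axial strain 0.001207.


Poisson's ratio: nu = lateral strain / axial strain
  nu = 0.000341 / 0.001207 = 0.2825

0.2825


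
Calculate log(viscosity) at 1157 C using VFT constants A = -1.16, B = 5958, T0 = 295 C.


VFT equation: log(eta) = A + B / (T - T0)
  T - T0 = 1157 - 295 = 862
  B / (T - T0) = 5958 / 862 = 6.912
  log(eta) = -1.16 + 6.912 = 5.752

5.752


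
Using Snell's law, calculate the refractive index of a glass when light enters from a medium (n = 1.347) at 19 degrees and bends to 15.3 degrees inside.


Apply Snell's law: n1 * sin(theta1) = n2 * sin(theta2)
  n2 = n1 * sin(theta1) / sin(theta2)
  sin(19) = 0.325568
  sin(15.3) = 0.263873
  n2 = 1.347 * 0.325568 / 0.263873 = 1.6619

1.6619


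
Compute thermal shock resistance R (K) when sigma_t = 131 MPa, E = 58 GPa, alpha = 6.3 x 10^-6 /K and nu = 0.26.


Thermal shock resistance: R = sigma * (1 - nu) / (E * alpha)
  Numerator = 131 * (1 - 0.26) = 96.94
  Denominator = 58 * 1000 * (6.3 x 10^-6) = 0.3654
  R = 96.94 / 0.3654 = 265.3 K

265.3 K


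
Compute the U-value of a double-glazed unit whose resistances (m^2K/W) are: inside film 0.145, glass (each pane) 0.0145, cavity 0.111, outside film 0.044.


Total thermal resistance (series):
  R_total = R_in + R_glass + R_air + R_glass + R_out
  R_total = 0.145 + 0.0145 + 0.111 + 0.0145 + 0.044 = 0.329 m^2K/W
U-value = 1 / R_total = 1 / 0.329 = 3.04 W/m^2K

3.04 W/m^2K


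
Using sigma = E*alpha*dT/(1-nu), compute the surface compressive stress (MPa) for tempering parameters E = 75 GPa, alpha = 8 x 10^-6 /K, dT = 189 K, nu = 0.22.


Tempering stress: sigma = E * alpha * dT / (1 - nu)
  E (MPa) = 75 * 1000 = 75000
  Numerator = 75000 * (8 x 10^-6) * 189 = 113.4
  Denominator = 1 - 0.22 = 0.78
  sigma = 113.4 / 0.78 = 145.4 MPa

145.4 MPa


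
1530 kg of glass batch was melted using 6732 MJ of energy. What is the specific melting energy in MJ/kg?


Rearrange E = m * s for s:
  s = E / m
  s = 6732 / 1530 = 4.4 MJ/kg

4.4 MJ/kg


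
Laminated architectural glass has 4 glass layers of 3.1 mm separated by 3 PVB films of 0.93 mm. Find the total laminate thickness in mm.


Total thickness = glass contribution + PVB contribution
  Glass: 4 * 3.1 = 12.4 mm
  PVB: 3 * 0.93 = 2.79 mm
  Total = 12.4 + 2.79 = 15.19 mm

15.19 mm


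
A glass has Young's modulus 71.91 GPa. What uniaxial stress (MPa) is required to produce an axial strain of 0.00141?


Rearrange E = sigma / epsilon:
  sigma = E * epsilon
  E (MPa) = 71.91 * 1000 = 71910
  sigma = 71910 * 0.00141 = 101.39 MPa

101.39 MPa


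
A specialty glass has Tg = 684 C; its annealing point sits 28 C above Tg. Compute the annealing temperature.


The annealing temperature is Tg plus the offset:
  T_anneal = 684 + 28 = 712 C

712 C


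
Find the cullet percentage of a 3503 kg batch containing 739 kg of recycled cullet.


Cullet ratio = (cullet mass / total batch mass) * 100
  Ratio = 739 / 3503 * 100 = 21.1%

21.1%


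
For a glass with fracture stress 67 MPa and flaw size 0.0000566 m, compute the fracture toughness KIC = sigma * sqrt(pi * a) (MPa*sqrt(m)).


Fracture toughness: KIC = sigma * sqrt(pi * a)
  pi * a = pi * 0.0000566 = 0.000177814
  sqrt(pi * a) = 0.013335
  KIC = 67 * 0.013335 = 0.893 MPa*sqrt(m)

0.893 MPa*sqrt(m)


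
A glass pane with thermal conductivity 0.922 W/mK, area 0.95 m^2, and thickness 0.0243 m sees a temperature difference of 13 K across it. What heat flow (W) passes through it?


Fourier's law: Q = k * A * dT / t
  Q = 0.922 * 0.95 * 13 / 0.0243
  Q = 11.3867 / 0.0243 = 468.6 W

468.6 W


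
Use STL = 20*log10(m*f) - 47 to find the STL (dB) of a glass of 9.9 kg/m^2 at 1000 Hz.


Mass law: STL = 20 * log10(m * f) - 47
  m * f = 9.9 * 1000 = 9900
  log10(9900) = 3.99564
  STL = 20 * 3.99564 - 47 = 79.9128 - 47 = 32.9 dB

32.9 dB


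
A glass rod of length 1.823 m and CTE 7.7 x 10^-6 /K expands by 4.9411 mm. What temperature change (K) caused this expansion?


Rearrange dL = alpha * L0 * dT for dT:
  dT = dL / (alpha * L0)
  dL (m) = 4.9411 / 1000 = 0.0049411
  dT = 0.0049411 / ((7.7 x 10^-6) * 1.823) = 352.0 K

352.0 K


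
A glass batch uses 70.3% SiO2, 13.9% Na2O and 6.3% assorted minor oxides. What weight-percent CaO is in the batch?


Pieces sum to 100%:
  CaO = 100 - (SiO2 + Na2O + others)
  CaO = 100 - (70.3 + 13.9 + 6.3) = 9.5%

9.5%


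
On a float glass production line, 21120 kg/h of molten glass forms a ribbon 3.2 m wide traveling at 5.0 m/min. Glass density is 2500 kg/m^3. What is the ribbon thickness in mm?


Ribbon cross-section from mass balance:
  Volume rate = throughput / density = 21120 / 2500 = 8.448 m^3/h
  thickness = volume rate / (speed * 60 * width), i.e.
  thickness = throughput / (60 * speed * width * density) * 1000
  thickness = 21120 / (60 * 5.0 * 3.2 * 2500) * 1000 = 8.8 mm

8.8 mm


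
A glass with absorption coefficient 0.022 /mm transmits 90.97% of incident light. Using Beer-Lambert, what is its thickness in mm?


Rearrange T = exp(-alpha * thickness):
  thickness = -ln(T) / alpha
  T = 90.97/100 = 0.9097
  ln(T) = -0.09464
  -ln(T) = 0.09464
  thickness = 0.09464 / 0.022 = 4.3 mm

4.3 mm


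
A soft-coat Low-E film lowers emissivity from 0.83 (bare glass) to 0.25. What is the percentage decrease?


Percentage reduction = (1 - coated/uncoated) * 100
  Ratio = 0.25 / 0.83 = 0.3012
  Reduction = (1 - 0.3012) * 100 = 69.9%

69.9%


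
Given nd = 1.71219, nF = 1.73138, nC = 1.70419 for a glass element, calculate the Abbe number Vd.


Abbe number formula: Vd = (nd - 1) / (nF - nC)
  nd - 1 = 1.71219 - 1 = 0.71219
  nF - nC = 1.73138 - 1.70419 = 0.02719
  Vd = 0.71219 / 0.02719 = 26.19

26.19


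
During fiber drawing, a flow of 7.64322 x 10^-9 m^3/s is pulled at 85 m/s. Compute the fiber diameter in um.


Cross-sectional area from continuity:
  A = Q / v = 7.64322 x 10^-9 / 85 = 8.992024 x 10^-11 m^2
Diameter from circular cross-section:
  d = sqrt(4A / pi) * 10^6 (m -> um)
  d = sqrt(4 * 8.992024 x 10^-11 / pi) * 10^6 = 10.7 um

10.7 um


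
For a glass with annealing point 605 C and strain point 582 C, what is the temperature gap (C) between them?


Gap = T_anneal - T_strain:
  gap = 605 - 582 = 23 C

23 C


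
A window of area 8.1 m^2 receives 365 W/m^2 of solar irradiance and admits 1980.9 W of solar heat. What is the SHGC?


Rearrange Q = Area * SHGC * Irradiance:
  SHGC = Q / (Area * Irradiance)
  SHGC = 1980.9 / (8.1 * 365) = 0.67

0.67


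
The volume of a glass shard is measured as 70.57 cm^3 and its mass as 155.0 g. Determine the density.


Use the definition of density:
  rho = mass / volume
  rho = 155.0 / 70.57 = 2.196 g/cm^3

2.196 g/cm^3


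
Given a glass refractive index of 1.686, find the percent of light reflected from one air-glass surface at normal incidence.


Fresnel reflectance at normal incidence:
  R = ((n - 1)/(n + 1))^2
  (n - 1)/(n + 1) = (1.686 - 1)/(1.686 + 1) = 0.255398
  R = 0.255398^2 = 0.0652281
  R(%) = 0.0652281 * 100 = 6.523%

6.523%


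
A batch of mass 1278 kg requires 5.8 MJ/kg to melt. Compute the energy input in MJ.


Total energy = mass * specific energy
  E = 1278 * 5.8 = 7412.4 MJ

7412.4 MJ


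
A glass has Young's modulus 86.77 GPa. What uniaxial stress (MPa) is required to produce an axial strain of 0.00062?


Rearrange E = sigma / epsilon:
  sigma = E * epsilon
  E (MPa) = 86.77 * 1000 = 86770
  sigma = 86770 * 0.00062 = 53.8 MPa

53.8 MPa


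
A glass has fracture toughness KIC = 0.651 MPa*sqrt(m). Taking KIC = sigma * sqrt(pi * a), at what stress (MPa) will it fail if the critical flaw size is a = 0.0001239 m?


Rearrange KIC = sigma * sqrt(pi * a):
  sigma = KIC / sqrt(pi * a)
  sqrt(pi * 0.0001239) = 0.019729
  sigma = 0.651 / 0.019729 = 33.0 MPa

33.0 MPa


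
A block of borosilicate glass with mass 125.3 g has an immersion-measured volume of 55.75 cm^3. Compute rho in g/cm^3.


Use the definition of density:
  rho = mass / volume
  rho = 125.3 / 55.75 = 2.248 g/cm^3

2.248 g/cm^3


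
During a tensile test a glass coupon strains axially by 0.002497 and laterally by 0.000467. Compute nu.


Poisson's ratio: nu = lateral strain / axial strain
  nu = 0.000467 / 0.002497 = 0.187

0.187


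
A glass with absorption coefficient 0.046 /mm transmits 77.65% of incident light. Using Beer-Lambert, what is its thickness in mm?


Rearrange T = exp(-alpha * thickness):
  thickness = -ln(T) / alpha
  T = 77.65/100 = 0.7765
  ln(T) = -0.25296
  -ln(T) = 0.25296
  thickness = 0.25296 / 0.046 = 5.5 mm

5.5 mm


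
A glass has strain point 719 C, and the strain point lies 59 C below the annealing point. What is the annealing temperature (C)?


T_anneal = T_strain + gap:
  T_anneal = 719 + 59 = 778 C

778 C


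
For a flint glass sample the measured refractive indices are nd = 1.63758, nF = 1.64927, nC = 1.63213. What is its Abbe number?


Abbe number formula: Vd = (nd - 1) / (nF - nC)
  nd - 1 = 1.63758 - 1 = 0.63758
  nF - nC = 1.64927 - 1.63213 = 0.01714
  Vd = 0.63758 / 0.01714 = 37.2

37.2


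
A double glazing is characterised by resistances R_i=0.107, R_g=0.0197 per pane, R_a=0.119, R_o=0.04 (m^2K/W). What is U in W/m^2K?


Total thermal resistance (series):
  R_total = R_in + R_glass + R_air + R_glass + R_out
  R_total = 0.107 + 0.0197 + 0.119 + 0.0197 + 0.04 = 0.3054 m^2K/W
U-value = 1 / R_total = 1 / 0.3054 = 3.274 W/m^2K

3.274 W/m^2K


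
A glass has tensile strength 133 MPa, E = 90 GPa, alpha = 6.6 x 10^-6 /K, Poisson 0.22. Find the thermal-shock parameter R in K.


Thermal shock resistance: R = sigma * (1 - nu) / (E * alpha)
  Numerator = 133 * (1 - 0.22) = 103.74
  Denominator = 90 * 1000 * (6.6 x 10^-6) = 0.594
  R = 103.74 / 0.594 = 174.6 K

174.6 K


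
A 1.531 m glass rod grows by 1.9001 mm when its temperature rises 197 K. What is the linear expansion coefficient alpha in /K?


Rearrange dL = alpha * L0 * dT for alpha:
  alpha = dL / (L0 * dT)
  alpha = (1.9001 / 1000) / (1.531 * 197) = 0.0000063 /K = 6.3 x 10^-6 /K

6.3 x 10^-6 /K


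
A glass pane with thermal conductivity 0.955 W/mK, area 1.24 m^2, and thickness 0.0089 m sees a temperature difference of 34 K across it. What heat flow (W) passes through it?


Fourier's law: Q = k * A * dT / t
  Q = 0.955 * 1.24 * 34 / 0.0089
  Q = 40.2628 / 0.0089 = 4523.9 W

4523.9 W


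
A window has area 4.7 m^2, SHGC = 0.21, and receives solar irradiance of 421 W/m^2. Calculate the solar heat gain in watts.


Solar heat gain: Q = Area * SHGC * Irradiance
  Q = 4.7 * 0.21 * 421 = 415.5 W

415.5 W


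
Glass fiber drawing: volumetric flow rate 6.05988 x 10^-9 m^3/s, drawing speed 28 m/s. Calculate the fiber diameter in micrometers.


Cross-sectional area from continuity:
  A = Q / v = 6.05988 x 10^-9 / 28 = 2.164243 x 10^-10 m^2
Diameter from circular cross-section:
  d = sqrt(4A / pi) * 10^6 (m -> um)
  d = sqrt(4 * 2.164243 x 10^-10 / pi) * 10^6 = 16.6 um

16.6 um


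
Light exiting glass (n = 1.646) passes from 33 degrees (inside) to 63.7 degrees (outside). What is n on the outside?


Apply Snell's law: n1 * sin(theta1) = n2 * sin(theta2)
  n2 = n1 * sin(theta1) / sin(theta2)
  sin(33) = 0.544639
  sin(63.7) = 0.896486
  n2 = 1.646 * 0.544639 / 0.896486 = 1.0

1.0


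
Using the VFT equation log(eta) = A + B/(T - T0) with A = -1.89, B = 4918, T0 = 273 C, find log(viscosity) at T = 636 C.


VFT equation: log(eta) = A + B / (T - T0)
  T - T0 = 636 - 273 = 363
  B / (T - T0) = 4918 / 363 = 13.548
  log(eta) = -1.89 + 13.548 = 11.658

11.658


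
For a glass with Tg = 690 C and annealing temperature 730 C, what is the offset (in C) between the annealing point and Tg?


Offset = T_anneal - Tg:
  offset = 730 - 690 = 40 C

40 C


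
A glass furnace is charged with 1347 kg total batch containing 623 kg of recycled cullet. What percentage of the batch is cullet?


Cullet ratio = (cullet mass / total batch mass) * 100
  Ratio = 623 / 1347 * 100 = 46.25%

46.25%


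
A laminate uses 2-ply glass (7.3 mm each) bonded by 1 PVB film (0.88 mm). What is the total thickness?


Total thickness = glass contribution + PVB contribution
  Glass: 2 * 7.3 = 14.6 mm
  PVB: 1 * 0.88 = 0.88 mm
  Total = 14.6 + 0.88 = 15.48 mm

15.48 mm


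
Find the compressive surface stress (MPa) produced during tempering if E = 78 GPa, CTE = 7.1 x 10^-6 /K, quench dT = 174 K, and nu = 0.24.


Tempering stress: sigma = E * alpha * dT / (1 - nu)
  E (MPa) = 78 * 1000 = 78000
  Numerator = 78000 * (7.1 x 10^-6) * 174 = 96.3612
  Denominator = 1 - 0.24 = 0.76
  sigma = 96.3612 / 0.76 = 126.8 MPa

126.8 MPa


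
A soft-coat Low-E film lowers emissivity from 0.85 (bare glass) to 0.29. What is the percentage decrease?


Percentage reduction = (1 - coated/uncoated) * 100
  Ratio = 0.29 / 0.85 = 0.3412
  Reduction = (1 - 0.3412) * 100 = 65.9%

65.9%


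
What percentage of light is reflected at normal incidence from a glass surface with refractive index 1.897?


Fresnel reflectance at normal incidence:
  R = ((n - 1)/(n + 1))^2
  (n - 1)/(n + 1) = (1.897 - 1)/(1.897 + 1) = 0.309631
  R = 0.309631^2 = 0.0958714
  R(%) = 0.0958714 * 100 = 9.587%

9.587%


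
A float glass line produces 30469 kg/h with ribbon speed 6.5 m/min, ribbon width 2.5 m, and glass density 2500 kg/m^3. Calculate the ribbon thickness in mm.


Ribbon cross-section from mass balance:
  Volume rate = throughput / density = 30469 / 2500 = 12.1876 m^3/h
  thickness = volume rate / (speed * 60 * width), i.e.
  thickness = throughput / (60 * speed * width * density) * 1000
  thickness = 30469 / (60 * 6.5 * 2.5 * 2500) * 1000 = 12.5 mm

12.5 mm


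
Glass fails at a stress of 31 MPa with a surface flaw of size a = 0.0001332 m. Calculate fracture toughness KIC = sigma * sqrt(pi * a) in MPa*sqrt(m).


Fracture toughness: KIC = sigma * sqrt(pi * a)
  pi * a = pi * 0.0001332 = 0.00041846
  sqrt(pi * a) = 0.020456
  KIC = 31 * 0.020456 = 0.634 MPa*sqrt(m)

0.634 MPa*sqrt(m)


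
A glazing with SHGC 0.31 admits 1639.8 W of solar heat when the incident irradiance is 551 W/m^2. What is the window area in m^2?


Rearrange Q = Area * SHGC * Irradiance:
  Area = Q / (SHGC * Irradiance)
  Area = 1639.8 / (0.31 * 551) = 9.6 m^2

9.6 m^2


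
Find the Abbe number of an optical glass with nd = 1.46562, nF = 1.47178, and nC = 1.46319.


Abbe number formula: Vd = (nd - 1) / (nF - nC)
  nd - 1 = 1.46562 - 1 = 0.46562
  nF - nC = 1.47178 - 1.46319 = 0.00859
  Vd = 0.46562 / 0.00859 = 54.2

54.2


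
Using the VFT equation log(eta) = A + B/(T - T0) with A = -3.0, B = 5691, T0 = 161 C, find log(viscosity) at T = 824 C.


VFT equation: log(eta) = A + B / (T - T0)
  T - T0 = 824 - 161 = 663
  B / (T - T0) = 5691 / 663 = 8.584
  log(eta) = -3.0 + 8.584 = 5.584

5.584


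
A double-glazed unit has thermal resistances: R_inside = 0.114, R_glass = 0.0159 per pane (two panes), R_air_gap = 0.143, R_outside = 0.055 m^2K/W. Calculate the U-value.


Total thermal resistance (series):
  R_total = R_in + R_glass + R_air + R_glass + R_out
  R_total = 0.114 + 0.0159 + 0.143 + 0.0159 + 0.055 = 0.3438 m^2K/W
U-value = 1 / R_total = 1 / 0.3438 = 2.909 W/m^2K

2.909 W/m^2K


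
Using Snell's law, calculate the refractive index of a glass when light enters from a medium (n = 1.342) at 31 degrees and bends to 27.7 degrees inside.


Apply Snell's law: n1 * sin(theta1) = n2 * sin(theta2)
  n2 = n1 * sin(theta1) / sin(theta2)
  sin(31) = 0.515038
  sin(27.7) = 0.464842
  n2 = 1.342 * 0.515038 / 0.464842 = 1.4869

1.4869


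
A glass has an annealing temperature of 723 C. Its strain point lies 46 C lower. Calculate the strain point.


Strain point = annealing point - difference:
  T_strain = 723 - 46 = 677 C

677 C


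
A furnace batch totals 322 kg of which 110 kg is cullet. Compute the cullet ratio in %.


Cullet ratio = (cullet mass / total batch mass) * 100
  Ratio = 110 / 322 * 100 = 34.16%

34.16%


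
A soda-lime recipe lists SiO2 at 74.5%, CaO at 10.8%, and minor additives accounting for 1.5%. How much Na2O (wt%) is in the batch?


Pieces sum to 100%:
  Na2O = 100 - (SiO2 + CaO + others)
  Na2O = 100 - (74.5 + 10.8 + 1.5) = 13.2%

13.2%


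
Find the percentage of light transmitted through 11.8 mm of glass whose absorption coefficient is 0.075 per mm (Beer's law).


Beer-Lambert law: T = exp(-alpha * thickness)
  exponent = -0.075 * 11.8 = -0.885
  T = exp(-0.885) = 0.4127
  Percentage = 0.4127 * 100 = 41.27%

41.27%


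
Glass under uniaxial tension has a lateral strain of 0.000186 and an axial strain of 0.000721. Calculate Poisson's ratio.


Poisson's ratio: nu = lateral strain / axial strain
  nu = 0.000186 / 0.000721 = 0.258

0.258


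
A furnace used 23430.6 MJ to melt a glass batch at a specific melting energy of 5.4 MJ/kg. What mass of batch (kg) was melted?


Rearrange E = m * s for m:
  m = E / s
  m = 23430.6 / 5.4 = 4339.0 kg

4339.0 kg


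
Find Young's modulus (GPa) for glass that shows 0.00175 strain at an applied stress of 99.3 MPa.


Young's modulus: E = stress / strain
  E = 99.3 MPa / 0.00175 = 56742.86 MPa
Convert to GPa: 56742.86 / 1000 = 56.74 GPa

56.74 GPa


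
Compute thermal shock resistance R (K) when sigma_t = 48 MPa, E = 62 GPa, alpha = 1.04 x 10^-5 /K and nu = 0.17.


Thermal shock resistance: R = sigma * (1 - nu) / (E * alpha)
  Numerator = 48 * (1 - 0.17) = 39.84
  Denominator = 62 * 1000 * (1.04 x 10^-5) = 0.6448
  R = 39.84 / 0.6448 = 61.8 K

61.8 K


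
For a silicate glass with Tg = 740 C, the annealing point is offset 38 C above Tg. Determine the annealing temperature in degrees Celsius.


The annealing temperature is Tg plus the offset:
  T_anneal = 740 + 38 = 778 C

778 C


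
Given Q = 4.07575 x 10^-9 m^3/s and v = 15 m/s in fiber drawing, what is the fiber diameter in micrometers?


Cross-sectional area from continuity:
  A = Q / v = 4.07575 x 10^-9 / 15 = 2.717167 x 10^-10 m^2
Diameter from circular cross-section:
  d = sqrt(4A / pi) * 10^6 (m -> um)
  d = sqrt(4 * 2.717167 x 10^-10 / pi) * 10^6 = 18.6 um

18.6 um


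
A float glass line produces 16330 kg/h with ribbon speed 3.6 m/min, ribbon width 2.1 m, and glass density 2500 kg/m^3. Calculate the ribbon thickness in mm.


Ribbon cross-section from mass balance:
  Volume rate = throughput / density = 16330 / 2500 = 6.532 m^3/h
  thickness = volume rate / (speed * 60 * width), i.e.
  thickness = throughput / (60 * speed * width * density) * 1000
  thickness = 16330 / (60 * 3.6 * 2.1 * 2500) * 1000 = 14.4 mm

14.4 mm


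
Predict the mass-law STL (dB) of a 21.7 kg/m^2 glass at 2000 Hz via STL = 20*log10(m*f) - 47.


Mass law: STL = 20 * log10(m * f) - 47
  m * f = 21.7 * 2000 = 43400
  log10(43400) = 4.63749
  STL = 20 * 4.63749 - 47 = 92.7498 - 47 = 45.7 dB

45.7 dB


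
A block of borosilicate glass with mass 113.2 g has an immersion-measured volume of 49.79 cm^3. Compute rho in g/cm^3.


Use the definition of density:
  rho = mass / volume
  rho = 113.2 / 49.79 = 2.274 g/cm^3

2.274 g/cm^3


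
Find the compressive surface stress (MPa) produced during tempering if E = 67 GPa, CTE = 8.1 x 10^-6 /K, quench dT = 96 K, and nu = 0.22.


Tempering stress: sigma = E * alpha * dT / (1 - nu)
  E (MPa) = 67 * 1000 = 67000
  Numerator = 67000 * (8.1 x 10^-6) * 96 = 52.0992
  Denominator = 1 - 0.22 = 0.78
  sigma = 52.0992 / 0.78 = 66.8 MPa

66.8 MPa


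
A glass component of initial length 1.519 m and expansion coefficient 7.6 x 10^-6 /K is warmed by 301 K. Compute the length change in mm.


Thermal expansion formula: dL = alpha * L0 * dT
  dL = (7.6 x 10^-6) * 1.519 * 301 = 0.00347486 m
Convert to mm: 0.00347486 * 1000 = 3.4749 mm

3.4749 mm


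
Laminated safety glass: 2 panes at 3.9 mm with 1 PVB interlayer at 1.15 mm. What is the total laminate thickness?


Total thickness = glass contribution + PVB contribution
  Glass: 2 * 3.9 = 7.8 mm
  PVB: 1 * 1.15 = 1.15 mm
  Total = 7.8 + 1.15 = 8.95 mm

8.95 mm


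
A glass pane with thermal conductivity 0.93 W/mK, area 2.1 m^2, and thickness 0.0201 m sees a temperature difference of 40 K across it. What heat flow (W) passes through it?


Fourier's law: Q = k * A * dT / t
  Q = 0.93 * 2.1 * 40 / 0.0201
  Q = 78.12 / 0.0201 = 3886.6 W

3886.6 W


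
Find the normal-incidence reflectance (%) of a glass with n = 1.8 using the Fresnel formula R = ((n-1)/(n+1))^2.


Fresnel reflectance at normal incidence:
  R = ((n - 1)/(n + 1))^2
  (n - 1)/(n + 1) = (1.8 - 1)/(1.8 + 1) = 0.285714
  R = 0.285714^2 = 0.0816325
  R(%) = 0.0816325 * 100 = 8.163%

8.163%


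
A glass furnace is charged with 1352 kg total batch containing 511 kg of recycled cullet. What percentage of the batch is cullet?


Cullet ratio = (cullet mass / total batch mass) * 100
  Ratio = 511 / 1352 * 100 = 37.8%

37.8%


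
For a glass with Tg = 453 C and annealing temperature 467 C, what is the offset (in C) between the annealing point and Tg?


Offset = T_anneal - Tg:
  offset = 467 - 453 = 14 C

14 C


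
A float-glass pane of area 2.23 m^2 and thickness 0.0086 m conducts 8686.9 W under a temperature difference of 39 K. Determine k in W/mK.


Fourier's law rearranged: k = Q * t / (A * dT)
  Numerator = 8686.9 * 0.0086 = 74.70734
  Denominator = 2.23 * 39 = 86.97
  k = 74.70734 / 86.97 = 0.859 W/mK

0.859 W/mK


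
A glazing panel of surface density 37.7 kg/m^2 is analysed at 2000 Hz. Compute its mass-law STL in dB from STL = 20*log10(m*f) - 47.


Mass law: STL = 20 * log10(m * f) - 47
  m * f = 37.7 * 2000 = 75400
  log10(75400) = 4.87737
  STL = 20 * 4.87737 - 47 = 97.5474 - 47 = 50.5 dB

50.5 dB


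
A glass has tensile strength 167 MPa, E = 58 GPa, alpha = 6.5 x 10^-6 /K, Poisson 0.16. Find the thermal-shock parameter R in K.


Thermal shock resistance: R = sigma * (1 - nu) / (E * alpha)
  Numerator = 167 * (1 - 0.16) = 140.28
  Denominator = 58 * 1000 * (6.5 x 10^-6) = 0.377
  R = 140.28 / 0.377 = 372.1 K

372.1 K


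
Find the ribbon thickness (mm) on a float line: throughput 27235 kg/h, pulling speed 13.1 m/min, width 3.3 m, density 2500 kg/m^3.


Ribbon cross-section from mass balance:
  Volume rate = throughput / density = 27235 / 2500 = 10.894 m^3/h
  thickness = volume rate / (speed * 60 * width), i.e.
  thickness = throughput / (60 * speed * width * density) * 1000
  thickness = 27235 / (60 * 13.1 * 3.3 * 2500) * 1000 = 4.2 mm

4.2 mm


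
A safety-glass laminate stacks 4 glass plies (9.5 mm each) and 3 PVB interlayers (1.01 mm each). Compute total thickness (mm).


Total thickness = glass contribution + PVB contribution
  Glass: 4 * 9.5 = 38.0 mm
  PVB: 3 * 1.01 = 3.03 mm
  Total = 38.0 + 3.03 = 41.03 mm

41.03 mm


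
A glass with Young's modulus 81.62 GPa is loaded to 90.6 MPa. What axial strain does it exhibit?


Rearrange E = sigma / epsilon:
  epsilon = sigma / E
  E (MPa) = 81.62 * 1000 = 81620
  epsilon = 90.6 / 81620 = 0.00111

0.00111


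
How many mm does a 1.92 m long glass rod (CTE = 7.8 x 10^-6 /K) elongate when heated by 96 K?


Thermal expansion formula: dL = alpha * L0 * dT
  dL = (7.8 x 10^-6) * 1.92 * 96 = 0.0014377 m
Convert to mm: 0.0014377 * 1000 = 1.4377 mm

1.4377 mm


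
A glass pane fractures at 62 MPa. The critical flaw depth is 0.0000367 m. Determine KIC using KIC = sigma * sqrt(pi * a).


Fracture toughness: KIC = sigma * sqrt(pi * a)
  pi * a = pi * 0.0000367 = 0.000115296
  sqrt(pi * a) = 0.010738
  KIC = 62 * 0.010738 = 0.666 MPa*sqrt(m)

0.666 MPa*sqrt(m)


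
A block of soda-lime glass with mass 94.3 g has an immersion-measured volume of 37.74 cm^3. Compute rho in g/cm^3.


Use the definition of density:
  rho = mass / volume
  rho = 94.3 / 37.74 = 2.499 g/cm^3

2.499 g/cm^3


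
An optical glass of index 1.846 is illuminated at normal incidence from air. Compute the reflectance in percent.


Fresnel reflectance at normal incidence:
  R = ((n - 1)/(n + 1))^2
  (n - 1)/(n + 1) = (1.846 - 1)/(1.846 + 1) = 0.297259
  R = 0.297259^2 = 0.0883629
  R(%) = 0.0883629 * 100 = 8.836%

8.836%


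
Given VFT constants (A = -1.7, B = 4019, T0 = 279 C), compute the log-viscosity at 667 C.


VFT equation: log(eta) = A + B / (T - T0)
  T - T0 = 667 - 279 = 388
  B / (T - T0) = 4019 / 388 = 10.358
  log(eta) = -1.7 + 10.358 = 8.658

8.658


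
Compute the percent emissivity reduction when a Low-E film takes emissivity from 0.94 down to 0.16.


Percentage reduction = (1 - coated/uncoated) * 100
  Ratio = 0.16 / 0.94 = 0.1702
  Reduction = (1 - 0.1702) * 100 = 83.0%

83.0%


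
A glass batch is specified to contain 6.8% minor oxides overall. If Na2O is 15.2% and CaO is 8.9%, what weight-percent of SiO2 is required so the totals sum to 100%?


Known pieces sum to 100%:
  SiO2 = 100 - (others + Na2O + CaO)
  SiO2 = 100 - (6.8 + 15.2 + 8.9) = 69.1%

69.1%


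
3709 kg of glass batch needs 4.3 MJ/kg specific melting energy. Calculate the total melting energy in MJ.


Total energy = mass * specific energy
  E = 3709 * 4.3 = 15948.7 MJ

15948.7 MJ


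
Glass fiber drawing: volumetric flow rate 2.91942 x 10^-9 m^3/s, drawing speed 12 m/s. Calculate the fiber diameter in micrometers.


Cross-sectional area from continuity:
  A = Q / v = 2.91942 x 10^-9 / 12 = 2.43285 x 10^-10 m^2
Diameter from circular cross-section:
  d = sqrt(4A / pi) * 10^6 (m -> um)
  d = sqrt(4 * 2.43285 x 10^-10 / pi) * 10^6 = 17.6 um

17.6 um


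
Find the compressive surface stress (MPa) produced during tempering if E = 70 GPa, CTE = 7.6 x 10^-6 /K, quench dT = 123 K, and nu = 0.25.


Tempering stress: sigma = E * alpha * dT / (1 - nu)
  E (MPa) = 70 * 1000 = 70000
  Numerator = 70000 * (7.6 x 10^-6) * 123 = 65.436
  Denominator = 1 - 0.25 = 0.75
  sigma = 65.436 / 0.75 = 87.2 MPa

87.2 MPa


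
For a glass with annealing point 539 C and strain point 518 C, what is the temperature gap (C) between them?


Gap = T_anneal - T_strain:
  gap = 539 - 518 = 21 C

21 C


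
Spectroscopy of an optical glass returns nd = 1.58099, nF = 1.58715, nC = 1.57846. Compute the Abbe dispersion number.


Abbe number formula: Vd = (nd - 1) / (nF - nC)
  nd - 1 = 1.58099 - 1 = 0.58099
  nF - nC = 1.58715 - 1.57846 = 0.00869
  Vd = 0.58099 / 0.00869 = 66.86

66.86


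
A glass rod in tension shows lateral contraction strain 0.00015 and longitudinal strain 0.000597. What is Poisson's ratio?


Poisson's ratio: nu = lateral strain / axial strain
  nu = 0.00015 / 0.000597 = 0.2513

0.2513


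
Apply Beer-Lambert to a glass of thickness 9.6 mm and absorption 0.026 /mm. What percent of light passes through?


Beer-Lambert law: T = exp(-alpha * thickness)
  exponent = -0.026 * 9.6 = -0.2496
  T = exp(-0.2496) = 0.7791
  Percentage = 0.7791 * 100 = 77.91%

77.91%


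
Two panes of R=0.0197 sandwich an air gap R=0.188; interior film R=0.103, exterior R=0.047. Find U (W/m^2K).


Total thermal resistance (series):
  R_total = R_in + R_glass + R_air + R_glass + R_out
  R_total = 0.103 + 0.0197 + 0.188 + 0.0197 + 0.047 = 0.3774 m^2K/W
U-value = 1 / R_total = 1 / 0.3774 = 2.65 W/m^2K

2.65 W/m^2K


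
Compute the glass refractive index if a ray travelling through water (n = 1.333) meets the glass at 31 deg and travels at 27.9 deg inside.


Apply Snell's law: n1 * sin(theta1) = n2 * sin(theta2)
  n2 = n1 * sin(theta1) / sin(theta2)
  sin(31) = 0.515038
  sin(27.9) = 0.46793
  n2 = 1.333 * 0.515038 / 0.46793 = 1.4672

1.4672


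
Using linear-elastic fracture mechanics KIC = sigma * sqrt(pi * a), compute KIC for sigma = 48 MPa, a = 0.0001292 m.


Fracture toughness: KIC = sigma * sqrt(pi * a)
  pi * a = pi * 0.0001292 = 0.000405894
  sqrt(pi * a) = 0.020147
  KIC = 48 * 0.020147 = 0.967 MPa*sqrt(m)

0.967 MPa*sqrt(m)


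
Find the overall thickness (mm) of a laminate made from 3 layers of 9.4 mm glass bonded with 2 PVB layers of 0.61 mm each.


Total thickness = glass contribution + PVB contribution
  Glass: 3 * 9.4 = 28.2 mm
  PVB: 2 * 0.61 = 1.22 mm
  Total = 28.2 + 1.22 = 29.42 mm

29.42 mm


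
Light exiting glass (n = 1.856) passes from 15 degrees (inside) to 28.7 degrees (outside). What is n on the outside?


Apply Snell's law: n1 * sin(theta1) = n2 * sin(theta2)
  n2 = n1 * sin(theta1) / sin(theta2)
  sin(15) = 0.258819
  sin(28.7) = 0.480223
  n2 = 1.856 * 0.258819 / 0.480223 = 1.0003

1.0003


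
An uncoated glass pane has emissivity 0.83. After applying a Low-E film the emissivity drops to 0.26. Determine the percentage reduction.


Percentage reduction = (1 - coated/uncoated) * 100
  Ratio = 0.26 / 0.83 = 0.3133
  Reduction = (1 - 0.3133) * 100 = 68.7%

68.7%


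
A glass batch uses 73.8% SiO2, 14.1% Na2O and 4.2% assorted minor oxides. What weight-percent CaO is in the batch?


Pieces sum to 100%:
  CaO = 100 - (SiO2 + Na2O + others)
  CaO = 100 - (73.8 + 14.1 + 4.2) = 7.9%

7.9%


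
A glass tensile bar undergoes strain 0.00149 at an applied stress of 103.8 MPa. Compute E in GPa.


Young's modulus: E = stress / strain
  E = 103.8 MPa / 0.00149 = 69664.43 MPa
Convert to GPa: 69664.43 / 1000 = 69.66 GPa

69.66 GPa


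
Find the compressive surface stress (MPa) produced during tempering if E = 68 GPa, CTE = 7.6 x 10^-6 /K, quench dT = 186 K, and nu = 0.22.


Tempering stress: sigma = E * alpha * dT / (1 - nu)
  E (MPa) = 68 * 1000 = 68000
  Numerator = 68000 * (7.6 x 10^-6) * 186 = 96.1248
  Denominator = 1 - 0.22 = 0.78
  sigma = 96.1248 / 0.78 = 123.2 MPa

123.2 MPa


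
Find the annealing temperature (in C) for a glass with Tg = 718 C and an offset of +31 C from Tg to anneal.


The annealing temperature is Tg plus the offset:
  T_anneal = 718 + 31 = 749 C

749 C


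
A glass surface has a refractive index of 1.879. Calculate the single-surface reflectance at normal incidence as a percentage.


Fresnel reflectance at normal incidence:
  R = ((n - 1)/(n + 1))^2
  (n - 1)/(n + 1) = (1.879 - 1)/(1.879 + 1) = 0.305314
  R = 0.305314^2 = 0.0932166
  R(%) = 0.0932166 * 100 = 9.322%

9.322%


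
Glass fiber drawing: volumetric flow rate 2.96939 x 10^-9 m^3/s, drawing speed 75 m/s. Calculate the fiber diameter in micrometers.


Cross-sectional area from continuity:
  A = Q / v = 2.96939 x 10^-9 / 75 = 3.959187 x 10^-11 m^2
Diameter from circular cross-section:
  d = sqrt(4A / pi) * 10^6 (m -> um)
  d = sqrt(4 * 3.959187 x 10^-11 / pi) * 10^6 = 7.1 um

7.1 um


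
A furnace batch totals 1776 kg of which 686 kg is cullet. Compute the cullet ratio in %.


Cullet ratio = (cullet mass / total batch mass) * 100
  Ratio = 686 / 1776 * 100 = 38.63%

38.63%


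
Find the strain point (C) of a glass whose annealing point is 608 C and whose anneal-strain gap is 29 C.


Strain point = annealing point - difference:
  T_strain = 608 - 29 = 579 C

579 C


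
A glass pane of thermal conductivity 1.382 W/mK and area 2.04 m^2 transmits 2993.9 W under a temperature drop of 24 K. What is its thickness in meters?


Fourier's law: t = k * A * dT / Q
  t = 1.382 * 2.04 * 24 / 2993.9
  t = 67.66272 / 2993.9 = 0.0226 m

0.0226 m


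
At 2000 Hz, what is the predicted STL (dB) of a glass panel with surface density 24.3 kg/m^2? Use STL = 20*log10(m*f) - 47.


Mass law: STL = 20 * log10(m * f) - 47
  m * f = 24.3 * 2000 = 48600
  log10(48600) = 4.68664
  STL = 20 * 4.68664 - 47 = 93.7328 - 47 = 46.7 dB

46.7 dB


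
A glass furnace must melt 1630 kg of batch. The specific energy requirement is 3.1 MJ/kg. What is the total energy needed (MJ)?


Total energy = mass * specific energy
  E = 1630 * 3.1 = 5053 MJ

5053 MJ


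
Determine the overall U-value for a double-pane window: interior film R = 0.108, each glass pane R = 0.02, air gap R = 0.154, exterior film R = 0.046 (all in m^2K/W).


Total thermal resistance (series):
  R_total = R_in + R_glass + R_air + R_glass + R_out
  R_total = 0.108 + 0.02 + 0.154 + 0.02 + 0.046 = 0.348 m^2K/W
U-value = 1 / R_total = 1 / 0.348 = 2.874 W/m^2K

2.874 W/m^2K


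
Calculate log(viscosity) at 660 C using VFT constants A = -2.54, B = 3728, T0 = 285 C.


VFT equation: log(eta) = A + B / (T - T0)
  T - T0 = 660 - 285 = 375
  B / (T - T0) = 3728 / 375 = 9.941
  log(eta) = -2.54 + 9.941 = 7.401

7.401


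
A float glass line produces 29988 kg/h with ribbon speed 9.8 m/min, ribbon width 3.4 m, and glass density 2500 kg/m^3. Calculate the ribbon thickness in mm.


Ribbon cross-section from mass balance:
  Volume rate = throughput / density = 29988 / 2500 = 11.9952 m^3/h
  thickness = volume rate / (speed * 60 * width), i.e.
  thickness = throughput / (60 * speed * width * density) * 1000
  thickness = 29988 / (60 * 9.8 * 3.4 * 2500) * 1000 = 6.0 mm

6.0 mm


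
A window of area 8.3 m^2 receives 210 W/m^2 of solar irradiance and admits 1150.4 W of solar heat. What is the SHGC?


Rearrange Q = Area * SHGC * Irradiance:
  SHGC = Q / (Area * Irradiance)
  SHGC = 1150.4 / (8.3 * 210) = 0.66

0.66


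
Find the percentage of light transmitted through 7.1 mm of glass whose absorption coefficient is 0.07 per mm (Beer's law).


Beer-Lambert law: T = exp(-alpha * thickness)
  exponent = -0.07 * 7.1 = -0.497
  T = exp(-0.497) = 0.6084
  Percentage = 0.6084 * 100 = 60.84%

60.84%


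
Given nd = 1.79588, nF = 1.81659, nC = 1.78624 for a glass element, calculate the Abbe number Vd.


Abbe number formula: Vd = (nd - 1) / (nF - nC)
  nd - 1 = 1.79588 - 1 = 0.79588
  nF - nC = 1.81659 - 1.78624 = 0.03035
  Vd = 0.79588 / 0.03035 = 26.22

26.22


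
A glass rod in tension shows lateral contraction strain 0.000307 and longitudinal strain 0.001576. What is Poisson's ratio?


Poisson's ratio: nu = lateral strain / axial strain
  nu = 0.000307 / 0.001576 = 0.1948

0.1948


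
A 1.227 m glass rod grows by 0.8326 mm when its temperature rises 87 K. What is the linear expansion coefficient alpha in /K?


Rearrange dL = alpha * L0 * dT for alpha:
  alpha = dL / (L0 * dT)
  alpha = (0.8326 / 1000) / (1.227 * 87) = 0.0000078 /K = 7.8 x 10^-6 /K

7.8 x 10^-6 /K


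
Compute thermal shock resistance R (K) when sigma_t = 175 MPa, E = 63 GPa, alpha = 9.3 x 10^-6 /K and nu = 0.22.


Thermal shock resistance: R = sigma * (1 - nu) / (E * alpha)
  Numerator = 175 * (1 - 0.22) = 136.5
  Denominator = 63 * 1000 * (9.3 x 10^-6) = 0.5859
  R = 136.5 / 0.5859 = 233.0 K

233.0 K


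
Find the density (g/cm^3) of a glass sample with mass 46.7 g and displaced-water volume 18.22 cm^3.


Use the definition of density:
  rho = mass / volume
  rho = 46.7 / 18.22 = 2.563 g/cm^3

2.563 g/cm^3


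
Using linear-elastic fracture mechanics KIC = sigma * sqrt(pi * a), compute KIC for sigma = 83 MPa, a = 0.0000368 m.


Fracture toughness: KIC = sigma * sqrt(pi * a)
  pi * a = pi * 0.0000368 = 0.000115611
  sqrt(pi * a) = 0.010752
  KIC = 83 * 0.010752 = 0.892 MPa*sqrt(m)

0.892 MPa*sqrt(m)


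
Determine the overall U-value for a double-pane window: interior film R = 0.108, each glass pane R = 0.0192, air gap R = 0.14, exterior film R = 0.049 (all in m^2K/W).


Total thermal resistance (series):
  R_total = R_in + R_glass + R_air + R_glass + R_out
  R_total = 0.108 + 0.0192 + 0.14 + 0.0192 + 0.049 = 0.3354 m^2K/W
U-value = 1 / R_total = 1 / 0.3354 = 2.982 W/m^2K

2.982 W/m^2K


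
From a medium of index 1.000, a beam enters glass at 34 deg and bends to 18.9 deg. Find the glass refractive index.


Apply Snell's law: n1 * sin(theta1) = n2 * sin(theta2)
  n2 = n1 * sin(theta1) / sin(theta2)
  sin(34) = 0.559193
  sin(18.9) = 0.323917
  n2 = 1.000 * 0.559193 / 0.323917 = 1.7263

1.7263


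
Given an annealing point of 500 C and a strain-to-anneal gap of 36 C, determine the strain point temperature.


Strain point = annealing point - difference:
  T_strain = 500 - 36 = 464 C

464 C


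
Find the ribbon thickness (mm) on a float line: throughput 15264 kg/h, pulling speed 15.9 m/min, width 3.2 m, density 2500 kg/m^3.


Ribbon cross-section from mass balance:
  Volume rate = throughput / density = 15264 / 2500 = 6.1056 m^3/h
  thickness = volume rate / (speed * 60 * width), i.e.
  thickness = throughput / (60 * speed * width * density) * 1000
  thickness = 15264 / (60 * 15.9 * 3.2 * 2500) * 1000 = 2.0 mm

2.0 mm


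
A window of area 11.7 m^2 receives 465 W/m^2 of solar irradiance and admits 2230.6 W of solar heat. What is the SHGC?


Rearrange Q = Area * SHGC * Irradiance:
  SHGC = Q / (Area * Irradiance)
  SHGC = 2230.6 / (11.7 * 465) = 0.41

0.41


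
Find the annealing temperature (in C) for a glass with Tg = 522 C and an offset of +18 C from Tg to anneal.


The annealing temperature is Tg plus the offset:
  T_anneal = 522 + 18 = 540 C

540 C


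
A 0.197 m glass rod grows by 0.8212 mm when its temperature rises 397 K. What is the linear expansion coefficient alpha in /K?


Rearrange dL = alpha * L0 * dT for alpha:
  alpha = dL / (L0 * dT)
  alpha = (0.8212 / 1000) / (0.197 * 397) = 0.0000105 /K = 1.05 x 10^-5 /K

1.05 x 10^-5 /K


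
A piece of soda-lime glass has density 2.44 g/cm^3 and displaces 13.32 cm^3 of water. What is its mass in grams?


Rearrange rho = m / V:
  m = rho * V
  m = 2.44 * 13.32 = 32.501 g

32.501 g


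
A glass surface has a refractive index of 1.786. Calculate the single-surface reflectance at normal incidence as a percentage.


Fresnel reflectance at normal incidence:
  R = ((n - 1)/(n + 1))^2
  (n - 1)/(n + 1) = (1.786 - 1)/(1.786 + 1) = 0.282125
  R = 0.282125^2 = 0.0795945
  R(%) = 0.0795945 * 100 = 7.959%

7.959%


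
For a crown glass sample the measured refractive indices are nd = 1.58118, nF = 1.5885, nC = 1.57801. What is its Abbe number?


Abbe number formula: Vd = (nd - 1) / (nF - nC)
  nd - 1 = 1.58118 - 1 = 0.58118
  nF - nC = 1.5885 - 1.57801 = 0.01049
  Vd = 0.58118 / 0.01049 = 55.4

55.4


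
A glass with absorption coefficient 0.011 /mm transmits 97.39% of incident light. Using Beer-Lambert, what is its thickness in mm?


Rearrange T = exp(-alpha * thickness):
  thickness = -ln(T) / alpha
  T = 97.39/100 = 0.9739
  ln(T) = -0.02645
  -ln(T) = 0.02645
  thickness = 0.02645 / 0.011 = 2.4 mm

2.4 mm


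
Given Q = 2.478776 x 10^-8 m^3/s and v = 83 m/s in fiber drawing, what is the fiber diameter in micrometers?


Cross-sectional area from continuity:
  A = Q / v = 2.478776 x 10^-8 / 83 = 2.986477 x 10^-10 m^2
Diameter from circular cross-section:
  d = sqrt(4A / pi) * 10^6 (m -> um)
  d = sqrt(4 * 2.986477 x 10^-10 / pi) * 10^6 = 19.5 um

19.5 um


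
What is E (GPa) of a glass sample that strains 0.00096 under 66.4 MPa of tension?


Young's modulus: E = stress / strain
  E = 66.4 MPa / 0.00096 = 69166.67 MPa
Convert to GPa: 69166.67 / 1000 = 69.17 GPa

69.17 GPa


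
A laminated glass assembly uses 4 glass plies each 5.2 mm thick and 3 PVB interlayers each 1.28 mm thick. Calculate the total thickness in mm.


Total thickness = glass contribution + PVB contribution
  Glass: 4 * 5.2 = 20.8 mm
  PVB: 3 * 1.28 = 3.84 mm
  Total = 20.8 + 3.84 = 24.64 mm

24.64 mm


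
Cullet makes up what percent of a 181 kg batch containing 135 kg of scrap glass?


Cullet ratio = (cullet mass / total batch mass) * 100
  Ratio = 135 / 181 * 100 = 74.59%

74.59%


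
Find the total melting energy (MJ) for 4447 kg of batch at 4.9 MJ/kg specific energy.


Total energy = mass * specific energy
  E = 4447 * 4.9 = 21790.3 MJ

21790.3 MJ
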